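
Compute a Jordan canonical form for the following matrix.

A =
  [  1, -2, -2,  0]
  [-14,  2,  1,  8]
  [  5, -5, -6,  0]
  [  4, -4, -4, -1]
J_3(-1) ⊕ J_1(-1)

The characteristic polynomial is
  det(x·I − A) = x^4 + 4*x^3 + 6*x^2 + 4*x + 1 = (x + 1)^4

Eigenvalues and multiplicities (the geometric multiplicity of λ is n − rank(A − λI), which equals the number of Jordan blocks for λ):
  λ = -1: algebraic multiplicity = 4, geometric multiplicity = 2

Determining the block sizes for each eigenvalue:
  λ = -1: with am = 4 and gm = 2, the partition is not yet determined (e.g. several partitions of 4 into 2 parts exist). Let N = A − (-1)·I. Computing rank(N^1) = 2, rank(N^2) = 1, rank(N^3) = 0; the number of blocks of size ≥ j is rank(N^{j−1}) − rank(N^j), giving [2, 1, 1]. So we have 1 block(s) of size 3, 1 block(s) of size 1 → block sizes [3, 1]

Assembling the blocks gives a Jordan form
J =
  [-1,  1,  0,  0]
  [ 0, -1,  1,  0]
  [ 0,  0, -1,  0]
  [ 0,  0,  0, -1]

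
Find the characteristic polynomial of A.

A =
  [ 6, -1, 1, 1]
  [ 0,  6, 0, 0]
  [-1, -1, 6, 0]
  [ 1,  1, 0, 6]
x^4 - 24*x^3 + 216*x^2 - 864*x + 1296

Expanding det(x·I − A) (e.g. by cofactor expansion or by noting that A is similar to its Jordan form J, which has the same characteristic polynomial as A) gives
  χ_A(x) = x^4 - 24*x^3 + 216*x^2 - 864*x + 1296
which factors as (x - 6)^4. The eigenvalues (with algebraic multiplicities) are λ = 6 with multiplicity 4.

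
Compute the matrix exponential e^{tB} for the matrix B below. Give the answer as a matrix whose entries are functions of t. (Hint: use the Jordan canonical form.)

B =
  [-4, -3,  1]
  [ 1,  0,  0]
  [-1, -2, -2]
e^{tB} =
  [-2*t*exp(-2*t) + exp(-2*t), -t^2*exp(-2*t) - 3*t*exp(-2*t), -t^2*exp(-2*t) + t*exp(-2*t)]
  [t*exp(-2*t), t^2*exp(-2*t)/2 + 2*t*exp(-2*t) + exp(-2*t), t^2*exp(-2*t)/2]
  [-t*exp(-2*t), -t^2*exp(-2*t)/2 - 2*t*exp(-2*t), -t^2*exp(-2*t)/2 + exp(-2*t)]

Strategy: write B = P · J · P⁻¹ where J is a Jordan canonical form, so e^{tB} = P · e^{tJ} · P⁻¹, and e^{tJ} can be computed block-by-block.

B has Jordan form
J =
  [-2,  1,  0]
  [ 0, -2,  1]
  [ 0,  0, -2]
(up to reordering of blocks).

Per-block formulas:
  For a 3×3 Jordan block J_3(-2): exp(t · J_3(-2)) = e^(-2t)·(I + t·N + (t^2/2)·N^2), where N is the 3×3 nilpotent shift.

After assembling e^{tJ} and conjugating by P, we get:

e^{tB} =
  [-2*t*exp(-2*t) + exp(-2*t), -t^2*exp(-2*t) - 3*t*exp(-2*t), -t^2*exp(-2*t) + t*exp(-2*t)]
  [t*exp(-2*t), t^2*exp(-2*t)/2 + 2*t*exp(-2*t) + exp(-2*t), t^2*exp(-2*t)/2]
  [-t*exp(-2*t), -t^2*exp(-2*t)/2 - 2*t*exp(-2*t), -t^2*exp(-2*t)/2 + exp(-2*t)]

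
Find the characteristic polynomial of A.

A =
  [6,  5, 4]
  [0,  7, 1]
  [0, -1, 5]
x^3 - 18*x^2 + 108*x - 216

Expanding det(x·I − A) (e.g. by cofactor expansion or by noting that A is similar to its Jordan form J, which has the same characteristic polynomial as A) gives
  χ_A(x) = x^3 - 18*x^2 + 108*x - 216
which factors as (x - 6)^3. The eigenvalues (with algebraic multiplicities) are λ = 6 with multiplicity 3.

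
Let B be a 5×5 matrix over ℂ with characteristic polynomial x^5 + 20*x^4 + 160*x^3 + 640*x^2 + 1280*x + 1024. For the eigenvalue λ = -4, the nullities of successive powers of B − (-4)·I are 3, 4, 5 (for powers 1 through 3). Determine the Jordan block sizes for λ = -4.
Block sizes for λ = -4: [3, 1, 1]

From the dimensions of kernels of powers, the number of Jordan blocks of size at least j is d_j − d_{j−1} where d_j = dim ker(N^j) (with d_0 = 0). Computing the differences gives [3, 1, 1].
The number of blocks of size exactly k is (#blocks of size ≥ k) − (#blocks of size ≥ k + 1), so the partition is: 2 block(s) of size 1, 1 block(s) of size 3.
In nonincreasing order the block sizes are [3, 1, 1].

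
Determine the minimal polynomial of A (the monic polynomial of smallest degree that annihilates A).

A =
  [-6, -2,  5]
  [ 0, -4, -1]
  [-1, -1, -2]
x^3 + 12*x^2 + 48*x + 64

The characteristic polynomial is χ_A(x) = (x + 4)^3, so the eigenvalues are known. The minimal polynomial is
  m_A(x) = Π_λ (x − λ)^{k_λ}
where k_λ is the size of the *largest* Jordan block for λ (equivalently, the smallest k with (A − λI)^k v = 0 for every generalised eigenvector v of λ).

  λ = -4: largest Jordan block has size 3, contributing (x + 4)^3

So m_A(x) = (x + 4)^3 = x^3 + 12*x^2 + 48*x + 64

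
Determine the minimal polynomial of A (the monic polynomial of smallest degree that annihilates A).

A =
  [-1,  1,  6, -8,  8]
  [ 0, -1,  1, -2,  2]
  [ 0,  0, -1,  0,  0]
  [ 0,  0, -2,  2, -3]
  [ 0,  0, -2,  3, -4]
x^3 + 3*x^2 + 3*x + 1

The characteristic polynomial is χ_A(x) = (x + 1)^5, so the eigenvalues are known. The minimal polynomial is
  m_A(x) = Π_λ (x − λ)^{k_λ}
where k_λ is the size of the *largest* Jordan block for λ (equivalently, the smallest k with (A − λI)^k v = 0 for every generalised eigenvector v of λ).

  λ = -1: largest Jordan block has size 3, contributing (x + 1)^3

So m_A(x) = (x + 1)^3 = x^3 + 3*x^2 + 3*x + 1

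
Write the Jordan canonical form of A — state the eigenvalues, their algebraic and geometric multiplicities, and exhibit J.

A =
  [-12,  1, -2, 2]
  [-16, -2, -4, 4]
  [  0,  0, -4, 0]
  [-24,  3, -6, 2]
J_2(-4) ⊕ J_1(-4) ⊕ J_1(-4)

The characteristic polynomial is
  det(x·I − A) = x^4 + 16*x^3 + 96*x^2 + 256*x + 256 = (x + 4)^4

Eigenvalues and multiplicities (the geometric multiplicity of λ is n − rank(A − λI), which equals the number of Jordan blocks for λ):
  λ = -4: algebraic multiplicity = 4, geometric multiplicity = 3

Determining the block sizes for each eigenvalue:
  λ = -4: 3 blocks summing to 4 forces exactly one block of size 2 and the rest size 1 → block sizes [2, 1, 1]

Assembling the blocks gives a Jordan form
J =
  [-4,  1,  0,  0]
  [ 0, -4,  0,  0]
  [ 0,  0, -4,  0]
  [ 0,  0,  0, -4]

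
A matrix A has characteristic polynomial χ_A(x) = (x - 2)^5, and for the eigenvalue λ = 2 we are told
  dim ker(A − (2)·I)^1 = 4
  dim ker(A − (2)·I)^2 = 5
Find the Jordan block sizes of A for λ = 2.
Block sizes for λ = 2: [2, 1, 1, 1]

From the dimensions of kernels of powers, the number of Jordan blocks of size at least j is d_j − d_{j−1} where d_j = dim ker(N^j) (with d_0 = 0). Computing the differences gives [4, 1].
The number of blocks of size exactly k is (#blocks of size ≥ k) − (#blocks of size ≥ k + 1), so the partition is: 3 block(s) of size 1, 1 block(s) of size 2.
In nonincreasing order the block sizes are [2, 1, 1, 1].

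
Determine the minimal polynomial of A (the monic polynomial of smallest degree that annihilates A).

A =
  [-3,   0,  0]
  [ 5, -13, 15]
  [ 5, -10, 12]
x^2 + x - 6

The characteristic polynomial is χ_A(x) = (x - 2)*(x + 3)^2, so the eigenvalues are known. The minimal polynomial is
  m_A(x) = Π_λ (x − λ)^{k_λ}
where k_λ is the size of the *largest* Jordan block for λ (equivalently, the smallest k with (A − λI)^k v = 0 for every generalised eigenvector v of λ).

  λ = -3: largest Jordan block has size 1, contributing (x + 3)
  λ = 2: largest Jordan block has size 1, contributing (x − 2)

So m_A(x) = (x - 2)*(x + 3) = x^2 + x - 6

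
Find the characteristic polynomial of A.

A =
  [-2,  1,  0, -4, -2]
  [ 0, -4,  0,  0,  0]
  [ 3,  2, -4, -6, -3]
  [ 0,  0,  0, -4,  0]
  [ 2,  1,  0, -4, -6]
x^5 + 20*x^4 + 160*x^3 + 640*x^2 + 1280*x + 1024

Expanding det(x·I − A) (e.g. by cofactor expansion or by noting that A is similar to its Jordan form J, which has the same characteristic polynomial as A) gives
  χ_A(x) = x^5 + 20*x^4 + 160*x^3 + 640*x^2 + 1280*x + 1024
which factors as (x + 4)^5. The eigenvalues (with algebraic multiplicities) are λ = -4 with multiplicity 5.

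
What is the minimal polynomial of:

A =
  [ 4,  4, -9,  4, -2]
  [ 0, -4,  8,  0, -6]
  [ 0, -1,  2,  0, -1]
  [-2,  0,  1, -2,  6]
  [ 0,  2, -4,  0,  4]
x^4 - 2*x^3

The characteristic polynomial is χ_A(x) = x^3*(x - 2)^2, so the eigenvalues are known. The minimal polynomial is
  m_A(x) = Π_λ (x − λ)^{k_λ}
where k_λ is the size of the *largest* Jordan block for λ (equivalently, the smallest k with (A − λI)^k v = 0 for every generalised eigenvector v of λ).

  λ = 0: largest Jordan block has size 3, contributing (x − 0)^3
  λ = 2: largest Jordan block has size 1, contributing (x − 2)

So m_A(x) = x^3*(x - 2) = x^4 - 2*x^3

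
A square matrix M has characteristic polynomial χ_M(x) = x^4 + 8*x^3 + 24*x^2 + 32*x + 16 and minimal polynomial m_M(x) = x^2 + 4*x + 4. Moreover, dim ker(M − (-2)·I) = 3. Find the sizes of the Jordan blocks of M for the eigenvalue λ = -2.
Block sizes for λ = -2: [2, 1, 1]

Step 1 — from the characteristic polynomial, algebraic multiplicity of λ = -2 is 4. From dim ker(M − (-2)·I) = 3, there are exactly 3 Jordan blocks for λ = -2.
Step 2 — from the minimal polynomial, the factor (x + 2)^2 tells us the largest block for λ = -2 has size 2.
Step 3 — with total size 4, 3 blocks, and largest block 2, the block sizes (in nonincreasing order) are [2, 1, 1].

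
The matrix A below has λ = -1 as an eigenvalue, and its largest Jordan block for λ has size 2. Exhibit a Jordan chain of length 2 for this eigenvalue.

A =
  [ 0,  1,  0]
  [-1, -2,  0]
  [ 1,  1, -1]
A Jordan chain for λ = -1 of length 2:
v_1 = (1, -1, 1)ᵀ
v_2 = (1, 0, 0)ᵀ

Let N = A − (-1)·I. We want v_2 with N^2 v_2 = 0 but N^1 v_2 ≠ 0; then v_{j-1} := N · v_j for j = 2, …, 2.

Pick v_2 = (1, 0, 0)ᵀ.
Then v_1 = N · v_2 = (1, -1, 1)ᵀ.

Sanity check: (A − (-1)·I) v_1 = (0, 0, 0)ᵀ = 0. ✓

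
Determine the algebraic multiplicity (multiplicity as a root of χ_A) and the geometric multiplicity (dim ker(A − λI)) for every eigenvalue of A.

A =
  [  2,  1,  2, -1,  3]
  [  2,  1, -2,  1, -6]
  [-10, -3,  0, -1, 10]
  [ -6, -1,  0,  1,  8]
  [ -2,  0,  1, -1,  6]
λ = 2: alg = 5, geom = 2

Step 1 — factor the characteristic polynomial to read off the algebraic multiplicities:
  χ_A(x) = (x - 2)^5

Step 2 — compute geometric multiplicities via the rank-nullity identity g(λ) = n − rank(A − λI):
  rank(A − (2)·I) = 3, so dim ker(A − (2)·I) = n − 3 = 2

Summary:
  λ = 2: algebraic multiplicity = 5, geometric multiplicity = 2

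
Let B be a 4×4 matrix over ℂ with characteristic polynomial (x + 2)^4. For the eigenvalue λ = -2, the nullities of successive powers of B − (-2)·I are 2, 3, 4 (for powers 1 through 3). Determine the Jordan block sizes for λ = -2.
Block sizes for λ = -2: [3, 1]

From the dimensions of kernels of powers, the number of Jordan blocks of size at least j is d_j − d_{j−1} where d_j = dim ker(N^j) (with d_0 = 0). Computing the differences gives [2, 1, 1].
The number of blocks of size exactly k is (#blocks of size ≥ k) − (#blocks of size ≥ k + 1), so the partition is: 1 block(s) of size 1, 1 block(s) of size 3.
In nonincreasing order the block sizes are [3, 1].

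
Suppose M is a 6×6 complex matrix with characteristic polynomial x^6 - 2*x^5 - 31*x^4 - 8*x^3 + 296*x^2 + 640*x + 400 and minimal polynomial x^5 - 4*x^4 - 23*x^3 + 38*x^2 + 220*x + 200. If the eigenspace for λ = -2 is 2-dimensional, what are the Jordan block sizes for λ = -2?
Block sizes for λ = -2: [3, 1]

Step 1 — from the characteristic polynomial, algebraic multiplicity of λ = -2 is 4. From dim ker(M − (-2)·I) = 2, there are exactly 2 Jordan blocks for λ = -2.
Step 2 — from the minimal polynomial, the factor (x + 2)^3 tells us the largest block for λ = -2 has size 3.
Step 3 — with total size 4, 2 blocks, and largest block 3, the block sizes (in nonincreasing order) are [3, 1].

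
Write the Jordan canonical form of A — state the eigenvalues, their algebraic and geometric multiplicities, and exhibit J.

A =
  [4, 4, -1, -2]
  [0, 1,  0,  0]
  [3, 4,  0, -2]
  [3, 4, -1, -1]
J_2(1) ⊕ J_1(1) ⊕ J_1(1)

The characteristic polynomial is
  det(x·I − A) = x^4 - 4*x^3 + 6*x^2 - 4*x + 1 = (x - 1)^4

Eigenvalues and multiplicities (the geometric multiplicity of λ is n − rank(A − λI), which equals the number of Jordan blocks for λ):
  λ = 1: algebraic multiplicity = 4, geometric multiplicity = 3

Determining the block sizes for each eigenvalue:
  λ = 1: 3 blocks summing to 4 forces exactly one block of size 2 and the rest size 1 → block sizes [2, 1, 1]

Assembling the blocks gives a Jordan form
J =
  [1, 1, 0, 0]
  [0, 1, 0, 0]
  [0, 0, 1, 0]
  [0, 0, 0, 1]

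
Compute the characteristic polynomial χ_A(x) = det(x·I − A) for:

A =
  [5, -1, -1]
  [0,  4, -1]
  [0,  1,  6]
x^3 - 15*x^2 + 75*x - 125

Expanding det(x·I − A) (e.g. by cofactor expansion or by noting that A is similar to its Jordan form J, which has the same characteristic polynomial as A) gives
  χ_A(x) = x^3 - 15*x^2 + 75*x - 125
which factors as (x - 5)^3. The eigenvalues (with algebraic multiplicities) are λ = 5 with multiplicity 3.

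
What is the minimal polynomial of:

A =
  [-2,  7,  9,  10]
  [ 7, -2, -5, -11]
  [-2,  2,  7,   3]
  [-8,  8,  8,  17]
x^2 - 10*x + 25

The characteristic polynomial is χ_A(x) = (x - 5)^4, so the eigenvalues are known. The minimal polynomial is
  m_A(x) = Π_λ (x − λ)^{k_λ}
where k_λ is the size of the *largest* Jordan block for λ (equivalently, the smallest k with (A − λI)^k v = 0 for every generalised eigenvector v of λ).

  λ = 5: largest Jordan block has size 2, contributing (x − 5)^2

So m_A(x) = (x - 5)^2 = x^2 - 10*x + 25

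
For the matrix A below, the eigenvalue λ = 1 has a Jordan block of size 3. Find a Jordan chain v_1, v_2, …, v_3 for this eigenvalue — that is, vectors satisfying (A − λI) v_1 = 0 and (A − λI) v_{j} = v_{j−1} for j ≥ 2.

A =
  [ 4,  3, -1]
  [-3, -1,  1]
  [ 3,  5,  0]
A Jordan chain for λ = 1 of length 3:
v_1 = (-3, 0, -9)ᵀ
v_2 = (3, -3, 3)ᵀ
v_3 = (1, 0, 0)ᵀ

Let N = A − (1)·I. We want v_3 with N^3 v_3 = 0 but N^2 v_3 ≠ 0; then v_{j-1} := N · v_j for j = 3, …, 2.

Pick v_3 = (1, 0, 0)ᵀ.
Then v_2 = N · v_3 = (3, -3, 3)ᵀ.
Then v_1 = N · v_2 = (-3, 0, -9)ᵀ.

Sanity check: (A − (1)·I) v_1 = (0, 0, 0)ᵀ = 0. ✓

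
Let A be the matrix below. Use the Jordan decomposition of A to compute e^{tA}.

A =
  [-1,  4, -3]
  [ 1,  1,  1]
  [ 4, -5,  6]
e^{tA} =
  [t^2*exp(2*t)/2 - 3*t*exp(2*t) + exp(2*t), -t^2*exp(2*t)/2 + 4*t*exp(2*t), t^2*exp(2*t)/2 - 3*t*exp(2*t)]
  [t*exp(2*t), -t*exp(2*t) + exp(2*t), t*exp(2*t)]
  [-t^2*exp(2*t)/2 + 4*t*exp(2*t), t^2*exp(2*t)/2 - 5*t*exp(2*t), -t^2*exp(2*t)/2 + 4*t*exp(2*t) + exp(2*t)]

Strategy: write A = P · J · P⁻¹ where J is a Jordan canonical form, so e^{tA} = P · e^{tJ} · P⁻¹, and e^{tJ} can be computed block-by-block.

A has Jordan form
J =
  [2, 1, 0]
  [0, 2, 1]
  [0, 0, 2]
(up to reordering of blocks).

Per-block formulas:
  For a 3×3 Jordan block J_3(2): exp(t · J_3(2)) = e^(2t)·(I + t·N + (t^2/2)·N^2), where N is the 3×3 nilpotent shift.

After assembling e^{tJ} and conjugating by P, we get:

e^{tA} =
  [t^2*exp(2*t)/2 - 3*t*exp(2*t) + exp(2*t), -t^2*exp(2*t)/2 + 4*t*exp(2*t), t^2*exp(2*t)/2 - 3*t*exp(2*t)]
  [t*exp(2*t), -t*exp(2*t) + exp(2*t), t*exp(2*t)]
  [-t^2*exp(2*t)/2 + 4*t*exp(2*t), t^2*exp(2*t)/2 - 5*t*exp(2*t), -t^2*exp(2*t)/2 + 4*t*exp(2*t) + exp(2*t)]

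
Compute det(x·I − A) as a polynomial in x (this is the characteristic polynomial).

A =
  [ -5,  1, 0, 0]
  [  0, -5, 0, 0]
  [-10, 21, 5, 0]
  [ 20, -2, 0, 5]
x^4 - 50*x^2 + 625

Expanding det(x·I − A) (e.g. by cofactor expansion or by noting that A is similar to its Jordan form J, which has the same characteristic polynomial as A) gives
  χ_A(x) = x^4 - 50*x^2 + 625
which factors as (x - 5)^2*(x + 5)^2. The eigenvalues (with algebraic multiplicities) are λ = -5 with multiplicity 2, λ = 5 with multiplicity 2.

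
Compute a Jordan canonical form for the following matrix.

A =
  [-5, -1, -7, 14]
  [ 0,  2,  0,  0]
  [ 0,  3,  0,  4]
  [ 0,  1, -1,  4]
J_1(-5) ⊕ J_3(2)

The characteristic polynomial is
  det(x·I − A) = x^4 - x^3 - 18*x^2 + 52*x - 40 = (x - 2)^3*(x + 5)

Eigenvalues and multiplicities (the geometric multiplicity of λ is n − rank(A − λI), which equals the number of Jordan blocks for λ):
  λ = -5: algebraic multiplicity = 1, geometric multiplicity = 1
  λ = 2: algebraic multiplicity = 3, geometric multiplicity = 1

Determining the block sizes for each eigenvalue:
  λ = -5: one block (gm = 1), so the single block has size am = 1 → block sizes [1]
  λ = 2: one block (gm = 1), so the single block has size am = 3 → block sizes [3]

Assembling the blocks gives a Jordan form
J =
  [-5, 0, 0, 0]
  [ 0, 2, 1, 0]
  [ 0, 0, 2, 1]
  [ 0, 0, 0, 2]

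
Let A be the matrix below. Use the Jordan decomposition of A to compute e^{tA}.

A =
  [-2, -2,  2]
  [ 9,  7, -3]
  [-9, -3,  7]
e^{tA} =
  [-6*t*exp(4*t) + exp(4*t), -2*t*exp(4*t), 2*t*exp(4*t)]
  [9*t*exp(4*t), 3*t*exp(4*t) + exp(4*t), -3*t*exp(4*t)]
  [-9*t*exp(4*t), -3*t*exp(4*t), 3*t*exp(4*t) + exp(4*t)]

Strategy: write A = P · J · P⁻¹ where J is a Jordan canonical form, so e^{tA} = P · e^{tJ} · P⁻¹, and e^{tJ} can be computed block-by-block.

A has Jordan form
J =
  [4, 1, 0]
  [0, 4, 0]
  [0, 0, 4]
(up to reordering of blocks).

Per-block formulas:
  For a 1×1 block at λ = 4: exp(t · [4]) = [e^(4t)].
  For a 2×2 Jordan block J_2(4): exp(t · J_2(4)) = e^(4t)·(I + t·N), where N is the 2×2 nilpotent shift.

After assembling e^{tJ} and conjugating by P, we get:

e^{tA} =
  [-6*t*exp(4*t) + exp(4*t), -2*t*exp(4*t), 2*t*exp(4*t)]
  [9*t*exp(4*t), 3*t*exp(4*t) + exp(4*t), -3*t*exp(4*t)]
  [-9*t*exp(4*t), -3*t*exp(4*t), 3*t*exp(4*t) + exp(4*t)]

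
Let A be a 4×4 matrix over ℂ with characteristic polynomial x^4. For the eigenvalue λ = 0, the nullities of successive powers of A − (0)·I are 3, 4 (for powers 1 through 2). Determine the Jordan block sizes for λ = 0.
Block sizes for λ = 0: [2, 1, 1]

From the dimensions of kernels of powers, the number of Jordan blocks of size at least j is d_j − d_{j−1} where d_j = dim ker(N^j) (with d_0 = 0). Computing the differences gives [3, 1].
The number of blocks of size exactly k is (#blocks of size ≥ k) − (#blocks of size ≥ k + 1), so the partition is: 2 block(s) of size 1, 1 block(s) of size 2.
In nonincreasing order the block sizes are [2, 1, 1].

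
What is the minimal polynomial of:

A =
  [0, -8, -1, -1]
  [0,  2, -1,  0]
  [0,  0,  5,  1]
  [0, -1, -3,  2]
x^4 - 9*x^3 + 27*x^2 - 27*x

The characteristic polynomial is χ_A(x) = x*(x - 3)^3, so the eigenvalues are known. The minimal polynomial is
  m_A(x) = Π_λ (x − λ)^{k_λ}
where k_λ is the size of the *largest* Jordan block for λ (equivalently, the smallest k with (A − λI)^k v = 0 for every generalised eigenvector v of λ).

  λ = 0: largest Jordan block has size 1, contributing (x − 0)
  λ = 3: largest Jordan block has size 3, contributing (x − 3)^3

So m_A(x) = x*(x - 3)^3 = x^4 - 9*x^3 + 27*x^2 - 27*x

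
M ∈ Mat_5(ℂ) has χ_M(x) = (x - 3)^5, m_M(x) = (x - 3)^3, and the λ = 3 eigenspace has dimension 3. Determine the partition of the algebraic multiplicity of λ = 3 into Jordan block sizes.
Block sizes for λ = 3: [3, 1, 1]

Step 1 — from the characteristic polynomial, algebraic multiplicity of λ = 3 is 5. From dim ker(M − (3)·I) = 3, there are exactly 3 Jordan blocks for λ = 3.
Step 2 — from the minimal polynomial, the factor (x − 3)^3 tells us the largest block for λ = 3 has size 3.
Step 3 — with total size 5, 3 blocks, and largest block 3, the block sizes (in nonincreasing order) are [3, 1, 1].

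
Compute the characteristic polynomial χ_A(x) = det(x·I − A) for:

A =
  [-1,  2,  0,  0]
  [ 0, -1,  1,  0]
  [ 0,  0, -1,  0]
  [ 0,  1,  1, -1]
x^4 + 4*x^3 + 6*x^2 + 4*x + 1

Expanding det(x·I − A) (e.g. by cofactor expansion or by noting that A is similar to its Jordan form J, which has the same characteristic polynomial as A) gives
  χ_A(x) = x^4 + 4*x^3 + 6*x^2 + 4*x + 1
which factors as (x + 1)^4. The eigenvalues (with algebraic multiplicities) are λ = -1 with multiplicity 4.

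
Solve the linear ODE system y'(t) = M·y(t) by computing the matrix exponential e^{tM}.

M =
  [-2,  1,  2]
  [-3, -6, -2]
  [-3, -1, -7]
e^{tM} =
  [3*t*exp(-5*t) + exp(-5*t), t*exp(-5*t), 2*t*exp(-5*t)]
  [-3*t*exp(-5*t), -t*exp(-5*t) + exp(-5*t), -2*t*exp(-5*t)]
  [-3*t*exp(-5*t), -t*exp(-5*t), -2*t*exp(-5*t) + exp(-5*t)]

Strategy: write M = P · J · P⁻¹ where J is a Jordan canonical form, so e^{tM} = P · e^{tJ} · P⁻¹, and e^{tJ} can be computed block-by-block.

M has Jordan form
J =
  [-5,  1,  0]
  [ 0, -5,  0]
  [ 0,  0, -5]
(up to reordering of blocks).

Per-block formulas:
  For a 2×2 Jordan block J_2(-5): exp(t · J_2(-5)) = e^(-5t)·(I + t·N), where N is the 2×2 nilpotent shift.
  For a 1×1 block at λ = -5: exp(t · [-5]) = [e^(-5t)].

After assembling e^{tJ} and conjugating by P, we get:

e^{tM} =
  [3*t*exp(-5*t) + exp(-5*t), t*exp(-5*t), 2*t*exp(-5*t)]
  [-3*t*exp(-5*t), -t*exp(-5*t) + exp(-5*t), -2*t*exp(-5*t)]
  [-3*t*exp(-5*t), -t*exp(-5*t), -2*t*exp(-5*t) + exp(-5*t)]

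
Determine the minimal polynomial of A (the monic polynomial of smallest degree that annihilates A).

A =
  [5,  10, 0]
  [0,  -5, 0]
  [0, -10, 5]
x^2 - 25

The characteristic polynomial is χ_A(x) = (x - 5)^2*(x + 5), so the eigenvalues are known. The minimal polynomial is
  m_A(x) = Π_λ (x − λ)^{k_λ}
where k_λ is the size of the *largest* Jordan block for λ (equivalently, the smallest k with (A − λI)^k v = 0 for every generalised eigenvector v of λ).

  λ = -5: largest Jordan block has size 1, contributing (x + 5)
  λ = 5: largest Jordan block has size 1, contributing (x − 5)

So m_A(x) = (x - 5)*(x + 5) = x^2 - 25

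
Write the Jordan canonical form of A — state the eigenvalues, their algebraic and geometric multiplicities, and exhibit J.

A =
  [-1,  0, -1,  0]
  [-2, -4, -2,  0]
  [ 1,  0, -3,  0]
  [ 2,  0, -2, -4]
J_1(-4) ⊕ J_1(-4) ⊕ J_2(-2)

The characteristic polynomial is
  det(x·I − A) = x^4 + 12*x^3 + 52*x^2 + 96*x + 64 = (x + 2)^2*(x + 4)^2

Eigenvalues and multiplicities (the geometric multiplicity of λ is n − rank(A − λI), which equals the number of Jordan blocks for λ):
  λ = -4: algebraic multiplicity = 2, geometric multiplicity = 2
  λ = -2: algebraic multiplicity = 2, geometric multiplicity = 1

Determining the block sizes for each eigenvalue:
  λ = -4: gm = am = 2, so every block has size 1 → block sizes [1, 1]
  λ = -2: one block (gm = 1), so the single block has size am = 2 → block sizes [2]

Assembling the blocks gives a Jordan form
J =
  [-4,  0,  0,  0]
  [ 0, -4,  0,  0]
  [ 0,  0, -2,  1]
  [ 0,  0,  0, -2]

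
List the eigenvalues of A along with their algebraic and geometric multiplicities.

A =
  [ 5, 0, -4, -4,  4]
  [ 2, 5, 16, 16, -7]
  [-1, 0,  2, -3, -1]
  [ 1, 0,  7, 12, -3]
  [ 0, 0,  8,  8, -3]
λ = 1: alg = 1, geom = 1; λ = 5: alg = 4, geom = 2

Step 1 — factor the characteristic polynomial to read off the algebraic multiplicities:
  χ_A(x) = (x - 5)^4*(x - 1)

Step 2 — compute geometric multiplicities via the rank-nullity identity g(λ) = n − rank(A − λI):
  rank(A − (1)·I) = 4, so dim ker(A − (1)·I) = n − 4 = 1
  rank(A − (5)·I) = 3, so dim ker(A − (5)·I) = n − 3 = 2

Summary:
  λ = 1: algebraic multiplicity = 1, geometric multiplicity = 1
  λ = 5: algebraic multiplicity = 4, geometric multiplicity = 2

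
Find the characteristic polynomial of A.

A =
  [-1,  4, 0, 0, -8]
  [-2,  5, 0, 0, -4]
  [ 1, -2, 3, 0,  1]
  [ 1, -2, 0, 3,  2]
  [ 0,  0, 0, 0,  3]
x^5 - 13*x^4 + 66*x^3 - 162*x^2 + 189*x - 81

Expanding det(x·I − A) (e.g. by cofactor expansion or by noting that A is similar to its Jordan form J, which has the same characteristic polynomial as A) gives
  χ_A(x) = x^5 - 13*x^4 + 66*x^3 - 162*x^2 + 189*x - 81
which factors as (x - 3)^4*(x - 1). The eigenvalues (with algebraic multiplicities) are λ = 1 with multiplicity 1, λ = 3 with multiplicity 4.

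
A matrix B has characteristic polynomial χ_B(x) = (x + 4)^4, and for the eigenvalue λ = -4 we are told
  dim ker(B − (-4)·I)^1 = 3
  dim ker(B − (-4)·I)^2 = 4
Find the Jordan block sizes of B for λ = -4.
Block sizes for λ = -4: [2, 1, 1]

From the dimensions of kernels of powers, the number of Jordan blocks of size at least j is d_j − d_{j−1} where d_j = dim ker(N^j) (with d_0 = 0). Computing the differences gives [3, 1].
The number of blocks of size exactly k is (#blocks of size ≥ k) − (#blocks of size ≥ k + 1), so the partition is: 2 block(s) of size 1, 1 block(s) of size 2.
In nonincreasing order the block sizes are [2, 1, 1].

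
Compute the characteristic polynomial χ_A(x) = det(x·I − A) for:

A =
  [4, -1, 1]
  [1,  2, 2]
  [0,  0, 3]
x^3 - 9*x^2 + 27*x - 27

Expanding det(x·I − A) (e.g. by cofactor expansion or by noting that A is similar to its Jordan form J, which has the same characteristic polynomial as A) gives
  χ_A(x) = x^3 - 9*x^2 + 27*x - 27
which factors as (x - 3)^3. The eigenvalues (with algebraic multiplicities) are λ = 3 with multiplicity 3.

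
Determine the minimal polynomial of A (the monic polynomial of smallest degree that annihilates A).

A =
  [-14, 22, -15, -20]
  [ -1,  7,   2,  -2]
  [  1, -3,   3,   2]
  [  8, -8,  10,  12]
x^4 - 8*x^3 + 128*x - 256

The characteristic polynomial is χ_A(x) = (x - 4)^3*(x + 4), so the eigenvalues are known. The minimal polynomial is
  m_A(x) = Π_λ (x − λ)^{k_λ}
where k_λ is the size of the *largest* Jordan block for λ (equivalently, the smallest k with (A − λI)^k v = 0 for every generalised eigenvector v of λ).

  λ = -4: largest Jordan block has size 1, contributing (x + 4)
  λ = 4: largest Jordan block has size 3, contributing (x − 4)^3

So m_A(x) = (x - 4)^3*(x + 4) = x^4 - 8*x^3 + 128*x - 256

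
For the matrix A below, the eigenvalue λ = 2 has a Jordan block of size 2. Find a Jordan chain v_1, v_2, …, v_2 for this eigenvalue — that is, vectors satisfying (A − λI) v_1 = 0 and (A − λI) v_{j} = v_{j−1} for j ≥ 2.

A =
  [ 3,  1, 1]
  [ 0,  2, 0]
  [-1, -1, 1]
A Jordan chain for λ = 2 of length 2:
v_1 = (1, 0, -1)ᵀ
v_2 = (1, 0, 0)ᵀ

Let N = A − (2)·I. We want v_2 with N^2 v_2 = 0 but N^1 v_2 ≠ 0; then v_{j-1} := N · v_j for j = 2, …, 2.

Pick v_2 = (1, 0, 0)ᵀ.
Then v_1 = N · v_2 = (1, 0, -1)ᵀ.

Sanity check: (A − (2)·I) v_1 = (0, 0, 0)ᵀ = 0. ✓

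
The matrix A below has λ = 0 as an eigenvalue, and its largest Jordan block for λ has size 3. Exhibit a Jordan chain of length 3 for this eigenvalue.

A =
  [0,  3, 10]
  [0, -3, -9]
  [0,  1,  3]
A Jordan chain for λ = 0 of length 3:
v_1 = (1, 0, 0)ᵀ
v_2 = (3, -3, 1)ᵀ
v_3 = (0, 1, 0)ᵀ

Let N = A − (0)·I. We want v_3 with N^3 v_3 = 0 but N^2 v_3 ≠ 0; then v_{j-1} := N · v_j for j = 3, …, 2.

Pick v_3 = (0, 1, 0)ᵀ.
Then v_2 = N · v_3 = (3, -3, 1)ᵀ.
Then v_1 = N · v_2 = (1, 0, 0)ᵀ.

Sanity check: (A − (0)·I) v_1 = (0, 0, 0)ᵀ = 0. ✓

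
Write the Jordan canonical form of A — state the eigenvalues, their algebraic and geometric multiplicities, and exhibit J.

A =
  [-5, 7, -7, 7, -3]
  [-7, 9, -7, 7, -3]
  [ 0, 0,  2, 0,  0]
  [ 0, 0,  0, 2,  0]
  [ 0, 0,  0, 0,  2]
J_2(2) ⊕ J_1(2) ⊕ J_1(2) ⊕ J_1(2)

The characteristic polynomial is
  det(x·I − A) = x^5 - 10*x^4 + 40*x^3 - 80*x^2 + 80*x - 32 = (x - 2)^5

Eigenvalues and multiplicities (the geometric multiplicity of λ is n − rank(A − λI), which equals the number of Jordan blocks for λ):
  λ = 2: algebraic multiplicity = 5, geometric multiplicity = 4

Determining the block sizes for each eigenvalue:
  λ = 2: 4 blocks summing to 5 forces exactly one block of size 2 and the rest size 1 → block sizes [2, 1, 1, 1]

Assembling the blocks gives a Jordan form
J =
  [2, 1, 0, 0, 0]
  [0, 2, 0, 0, 0]
  [0, 0, 2, 0, 0]
  [0, 0, 0, 2, 0]
  [0, 0, 0, 0, 2]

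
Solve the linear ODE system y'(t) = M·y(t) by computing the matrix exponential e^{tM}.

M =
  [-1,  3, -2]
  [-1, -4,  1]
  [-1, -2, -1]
e^{tM} =
  [t*exp(-2*t) + exp(-2*t), t^2*exp(-2*t)/2 + 3*t*exp(-2*t), -t^2*exp(-2*t)/2 - 2*t*exp(-2*t)]
  [-t*exp(-2*t), -t^2*exp(-2*t)/2 - 2*t*exp(-2*t) + exp(-2*t), t^2*exp(-2*t)/2 + t*exp(-2*t)]
  [-t*exp(-2*t), -t^2*exp(-2*t)/2 - 2*t*exp(-2*t), t^2*exp(-2*t)/2 + t*exp(-2*t) + exp(-2*t)]

Strategy: write M = P · J · P⁻¹ where J is a Jordan canonical form, so e^{tM} = P · e^{tJ} · P⁻¹, and e^{tJ} can be computed block-by-block.

M has Jordan form
J =
  [-2,  1,  0]
  [ 0, -2,  1]
  [ 0,  0, -2]
(up to reordering of blocks).

Per-block formulas:
  For a 3×3 Jordan block J_3(-2): exp(t · J_3(-2)) = e^(-2t)·(I + t·N + (t^2/2)·N^2), where N is the 3×3 nilpotent shift.

After assembling e^{tJ} and conjugating by P, we get:

e^{tM} =
  [t*exp(-2*t) + exp(-2*t), t^2*exp(-2*t)/2 + 3*t*exp(-2*t), -t^2*exp(-2*t)/2 - 2*t*exp(-2*t)]
  [-t*exp(-2*t), -t^2*exp(-2*t)/2 - 2*t*exp(-2*t) + exp(-2*t), t^2*exp(-2*t)/2 + t*exp(-2*t)]
  [-t*exp(-2*t), -t^2*exp(-2*t)/2 - 2*t*exp(-2*t), t^2*exp(-2*t)/2 + t*exp(-2*t) + exp(-2*t)]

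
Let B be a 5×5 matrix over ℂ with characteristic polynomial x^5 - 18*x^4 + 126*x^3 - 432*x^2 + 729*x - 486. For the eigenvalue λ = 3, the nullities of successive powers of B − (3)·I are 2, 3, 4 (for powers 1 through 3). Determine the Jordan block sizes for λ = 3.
Block sizes for λ = 3: [3, 1]

From the dimensions of kernels of powers, the number of Jordan blocks of size at least j is d_j − d_{j−1} where d_j = dim ker(N^j) (with d_0 = 0). Computing the differences gives [2, 1, 1].
The number of blocks of size exactly k is (#blocks of size ≥ k) − (#blocks of size ≥ k + 1), so the partition is: 1 block(s) of size 1, 1 block(s) of size 3.
In nonincreasing order the block sizes are [3, 1].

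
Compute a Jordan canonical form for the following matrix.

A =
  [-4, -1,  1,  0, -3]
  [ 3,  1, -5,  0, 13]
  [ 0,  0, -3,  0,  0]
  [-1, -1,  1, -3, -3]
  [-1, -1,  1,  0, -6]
J_3(-3) ⊕ J_1(-3) ⊕ J_1(-3)

The characteristic polynomial is
  det(x·I − A) = x^5 + 15*x^4 + 90*x^3 + 270*x^2 + 405*x + 243 = (x + 3)^5

Eigenvalues and multiplicities (the geometric multiplicity of λ is n − rank(A − λI), which equals the number of Jordan blocks for λ):
  λ = -3: algebraic multiplicity = 5, geometric multiplicity = 3

Determining the block sizes for each eigenvalue:
  λ = -3: with am = 5 and gm = 3, the partition is not yet determined (e.g. several partitions of 5 into 3 parts exist). Let N = A − (-3)·I. Computing rank(N^1) = 2, rank(N^2) = 1, rank(N^3) = 0; the number of blocks of size ≥ j is rank(N^{j−1}) − rank(N^j), giving [3, 1, 1]. So we have 1 block(s) of size 3, 2 block(s) of size 1 → block sizes [3, 1, 1]

Assembling the blocks gives a Jordan form
J =
  [-3,  1,  0,  0,  0]
  [ 0, -3,  1,  0,  0]
  [ 0,  0, -3,  0,  0]
  [ 0,  0,  0, -3,  0]
  [ 0,  0,  0,  0, -3]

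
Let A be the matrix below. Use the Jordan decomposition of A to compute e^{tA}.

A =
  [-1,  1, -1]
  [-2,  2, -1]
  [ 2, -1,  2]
e^{tA} =
  [-2*t*exp(t) + exp(t), t*exp(t), -t*exp(t)]
  [-2*t*exp(t), t*exp(t) + exp(t), -t*exp(t)]
  [2*t*exp(t), -t*exp(t), t*exp(t) + exp(t)]

Strategy: write A = P · J · P⁻¹ where J is a Jordan canonical form, so e^{tA} = P · e^{tJ} · P⁻¹, and e^{tJ} can be computed block-by-block.

A has Jordan form
J =
  [1, 1, 0]
  [0, 1, 0]
  [0, 0, 1]
(up to reordering of blocks).

Per-block formulas:
  For a 2×2 Jordan block J_2(1): exp(t · J_2(1)) = e^(1t)·(I + t·N), where N is the 2×2 nilpotent shift.
  For a 1×1 block at λ = 1: exp(t · [1]) = [e^(1t)].

After assembling e^{tJ} and conjugating by P, we get:

e^{tA} =
  [-2*t*exp(t) + exp(t), t*exp(t), -t*exp(t)]
  [-2*t*exp(t), t*exp(t) + exp(t), -t*exp(t)]
  [2*t*exp(t), -t*exp(t), t*exp(t) + exp(t)]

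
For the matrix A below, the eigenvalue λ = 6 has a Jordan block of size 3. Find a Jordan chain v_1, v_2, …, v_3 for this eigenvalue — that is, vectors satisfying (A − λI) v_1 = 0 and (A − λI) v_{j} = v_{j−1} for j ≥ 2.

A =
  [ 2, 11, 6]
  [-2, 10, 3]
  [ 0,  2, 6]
A Jordan chain for λ = 6 of length 3:
v_1 = (-6, 0, -4)ᵀ
v_2 = (-4, -2, 0)ᵀ
v_3 = (1, 0, 0)ᵀ

Let N = A − (6)·I. We want v_3 with N^3 v_3 = 0 but N^2 v_3 ≠ 0; then v_{j-1} := N · v_j for j = 3, …, 2.

Pick v_3 = (1, 0, 0)ᵀ.
Then v_2 = N · v_3 = (-4, -2, 0)ᵀ.
Then v_1 = N · v_2 = (-6, 0, -4)ᵀ.

Sanity check: (A − (6)·I) v_1 = (0, 0, 0)ᵀ = 0. ✓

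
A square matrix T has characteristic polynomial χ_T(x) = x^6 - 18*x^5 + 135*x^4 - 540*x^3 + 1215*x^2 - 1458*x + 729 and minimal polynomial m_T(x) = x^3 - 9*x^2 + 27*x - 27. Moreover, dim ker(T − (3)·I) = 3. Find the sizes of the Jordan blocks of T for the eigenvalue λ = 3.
Block sizes for λ = 3: [3, 2, 1]

Step 1 — from the characteristic polynomial, algebraic multiplicity of λ = 3 is 6. From dim ker(T − (3)·I) = 3, there are exactly 3 Jordan blocks for λ = 3.
Step 2 — from the minimal polynomial, the factor (x − 3)^3 tells us the largest block for λ = 3 has size 3.
Step 3 — with total size 6, 3 blocks, and largest block 3, the block sizes (in nonincreasing order) are [3, 2, 1].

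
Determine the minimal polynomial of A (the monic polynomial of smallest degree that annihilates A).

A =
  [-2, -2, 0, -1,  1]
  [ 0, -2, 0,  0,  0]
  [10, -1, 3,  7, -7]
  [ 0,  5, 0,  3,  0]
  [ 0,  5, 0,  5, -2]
x^3 + x^2 - 8*x - 12

The characteristic polynomial is χ_A(x) = (x - 3)^2*(x + 2)^3, so the eigenvalues are known. The minimal polynomial is
  m_A(x) = Π_λ (x − λ)^{k_λ}
where k_λ is the size of the *largest* Jordan block for λ (equivalently, the smallest k with (A − λI)^k v = 0 for every generalised eigenvector v of λ).

  λ = -2: largest Jordan block has size 2, contributing (x + 2)^2
  λ = 3: largest Jordan block has size 1, contributing (x − 3)

So m_A(x) = (x - 3)*(x + 2)^2 = x^3 + x^2 - 8*x - 12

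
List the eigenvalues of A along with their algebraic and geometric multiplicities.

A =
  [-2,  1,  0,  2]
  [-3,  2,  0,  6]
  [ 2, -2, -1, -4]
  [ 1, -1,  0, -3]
λ = -1: alg = 4, geom = 3

Step 1 — factor the characteristic polynomial to read off the algebraic multiplicities:
  χ_A(x) = (x + 1)^4

Step 2 — compute geometric multiplicities via the rank-nullity identity g(λ) = n − rank(A − λI):
  rank(A − (-1)·I) = 1, so dim ker(A − (-1)·I) = n − 1 = 3

Summary:
  λ = -1: algebraic multiplicity = 4, geometric multiplicity = 3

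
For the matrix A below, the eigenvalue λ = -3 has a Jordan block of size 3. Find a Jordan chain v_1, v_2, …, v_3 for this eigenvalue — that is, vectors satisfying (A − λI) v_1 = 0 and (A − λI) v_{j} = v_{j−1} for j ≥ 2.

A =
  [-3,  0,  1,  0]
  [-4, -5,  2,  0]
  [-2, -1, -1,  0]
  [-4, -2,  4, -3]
A Jordan chain for λ = -3 of length 3:
v_1 = (-2, 4, 0, 0)ᵀ
v_2 = (0, -4, -2, -4)ᵀ
v_3 = (1, 0, 0, 0)ᵀ

Let N = A − (-3)·I. We want v_3 with N^3 v_3 = 0 but N^2 v_3 ≠ 0; then v_{j-1} := N · v_j for j = 3, …, 2.

Pick v_3 = (1, 0, 0, 0)ᵀ.
Then v_2 = N · v_3 = (0, -4, -2, -4)ᵀ.
Then v_1 = N · v_2 = (-2, 4, 0, 0)ᵀ.

Sanity check: (A − (-3)·I) v_1 = (0, 0, 0, 0)ᵀ = 0. ✓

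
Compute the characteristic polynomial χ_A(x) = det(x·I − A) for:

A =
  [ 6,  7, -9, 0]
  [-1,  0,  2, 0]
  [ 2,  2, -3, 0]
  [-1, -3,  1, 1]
x^4 - 4*x^3 + 6*x^2 - 4*x + 1

Expanding det(x·I − A) (e.g. by cofactor expansion or by noting that A is similar to its Jordan form J, which has the same characteristic polynomial as A) gives
  χ_A(x) = x^4 - 4*x^3 + 6*x^2 - 4*x + 1
which factors as (x - 1)^4. The eigenvalues (with algebraic multiplicities) are λ = 1 with multiplicity 4.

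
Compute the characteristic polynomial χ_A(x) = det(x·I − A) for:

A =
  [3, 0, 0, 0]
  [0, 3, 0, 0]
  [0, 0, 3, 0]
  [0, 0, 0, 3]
x^4 - 12*x^3 + 54*x^2 - 108*x + 81

Expanding det(x·I − A) (e.g. by cofactor expansion or by noting that A is similar to its Jordan form J, which has the same characteristic polynomial as A) gives
  χ_A(x) = x^4 - 12*x^3 + 54*x^2 - 108*x + 81
which factors as (x - 3)^4. The eigenvalues (with algebraic multiplicities) are λ = 3 with multiplicity 4.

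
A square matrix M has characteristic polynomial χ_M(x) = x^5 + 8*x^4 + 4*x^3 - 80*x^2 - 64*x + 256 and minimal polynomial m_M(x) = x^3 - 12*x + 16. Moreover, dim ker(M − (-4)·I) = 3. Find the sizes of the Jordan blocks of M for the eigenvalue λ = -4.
Block sizes for λ = -4: [1, 1, 1]

Step 1 — from the characteristic polynomial, algebraic multiplicity of λ = -4 is 3. From dim ker(M − (-4)·I) = 3, there are exactly 3 Jordan blocks for λ = -4.
Step 2 — from the minimal polynomial, the factor (x + 4) tells us the largest block for λ = -4 has size 1.
Step 3 — with total size 3, 3 blocks, and largest block 1, the block sizes (in nonincreasing order) are [1, 1, 1].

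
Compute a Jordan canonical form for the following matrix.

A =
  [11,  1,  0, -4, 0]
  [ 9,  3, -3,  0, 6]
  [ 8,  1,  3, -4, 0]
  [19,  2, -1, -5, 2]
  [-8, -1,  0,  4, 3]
J_3(3) ⊕ J_1(3) ⊕ J_1(3)

The characteristic polynomial is
  det(x·I − A) = x^5 - 15*x^4 + 90*x^3 - 270*x^2 + 405*x - 243 = (x - 3)^5

Eigenvalues and multiplicities (the geometric multiplicity of λ is n − rank(A − λI), which equals the number of Jordan blocks for λ):
  λ = 3: algebraic multiplicity = 5, geometric multiplicity = 3

Determining the block sizes for each eigenvalue:
  λ = 3: with am = 5 and gm = 3, the partition is not yet determined (e.g. several partitions of 5 into 3 parts exist). Let N = A − (3)·I. Computing rank(N^1) = 2, rank(N^2) = 1, rank(N^3) = 0; the number of blocks of size ≥ j is rank(N^{j−1}) − rank(N^j), giving [3, 1, 1]. So we have 1 block(s) of size 3, 2 block(s) of size 1 → block sizes [3, 1, 1]

Assembling the blocks gives a Jordan form
J =
  [3, 1, 0, 0, 0]
  [0, 3, 1, 0, 0]
  [0, 0, 3, 0, 0]
  [0, 0, 0, 3, 0]
  [0, 0, 0, 0, 3]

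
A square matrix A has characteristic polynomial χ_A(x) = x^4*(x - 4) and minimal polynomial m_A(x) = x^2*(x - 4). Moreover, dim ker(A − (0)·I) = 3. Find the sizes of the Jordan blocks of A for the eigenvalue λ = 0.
Block sizes for λ = 0: [2, 1, 1]

Step 1 — from the characteristic polynomial, algebraic multiplicity of λ = 0 is 4. From dim ker(A − (0)·I) = 3, there are exactly 3 Jordan blocks for λ = 0.
Step 2 — from the minimal polynomial, the factor (x − 0)^2 tells us the largest block for λ = 0 has size 2.
Step 3 — with total size 4, 3 blocks, and largest block 2, the block sizes (in nonincreasing order) are [2, 1, 1].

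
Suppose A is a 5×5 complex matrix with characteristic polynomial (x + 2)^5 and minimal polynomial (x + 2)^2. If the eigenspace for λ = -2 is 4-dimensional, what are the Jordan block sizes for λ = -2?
Block sizes for λ = -2: [2, 1, 1, 1]

Step 1 — from the characteristic polynomial, algebraic multiplicity of λ = -2 is 5. From dim ker(A − (-2)·I) = 4, there are exactly 4 Jordan blocks for λ = -2.
Step 2 — from the minimal polynomial, the factor (x + 2)^2 tells us the largest block for λ = -2 has size 2.
Step 3 — with total size 5, 4 blocks, and largest block 2, the block sizes (in nonincreasing order) are [2, 1, 1, 1].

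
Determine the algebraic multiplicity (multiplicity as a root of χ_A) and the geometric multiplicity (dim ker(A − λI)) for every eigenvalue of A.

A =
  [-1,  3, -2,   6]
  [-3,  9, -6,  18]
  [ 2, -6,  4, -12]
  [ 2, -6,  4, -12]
λ = 0: alg = 4, geom = 3

Step 1 — factor the characteristic polynomial to read off the algebraic multiplicities:
  χ_A(x) = x^4

Step 2 — compute geometric multiplicities via the rank-nullity identity g(λ) = n − rank(A − λI):
  rank(A − (0)·I) = 1, so dim ker(A − (0)·I) = n − 1 = 3

Summary:
  λ = 0: algebraic multiplicity = 4, geometric multiplicity = 3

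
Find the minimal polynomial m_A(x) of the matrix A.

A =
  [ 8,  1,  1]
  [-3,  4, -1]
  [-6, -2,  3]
x^2 - 10*x + 25

The characteristic polynomial is χ_A(x) = (x - 5)^3, so the eigenvalues are known. The minimal polynomial is
  m_A(x) = Π_λ (x − λ)^{k_λ}
where k_λ is the size of the *largest* Jordan block for λ (equivalently, the smallest k with (A − λI)^k v = 0 for every generalised eigenvector v of λ).

  λ = 5: largest Jordan block has size 2, contributing (x − 5)^2

So m_A(x) = (x - 5)^2 = x^2 - 10*x + 25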